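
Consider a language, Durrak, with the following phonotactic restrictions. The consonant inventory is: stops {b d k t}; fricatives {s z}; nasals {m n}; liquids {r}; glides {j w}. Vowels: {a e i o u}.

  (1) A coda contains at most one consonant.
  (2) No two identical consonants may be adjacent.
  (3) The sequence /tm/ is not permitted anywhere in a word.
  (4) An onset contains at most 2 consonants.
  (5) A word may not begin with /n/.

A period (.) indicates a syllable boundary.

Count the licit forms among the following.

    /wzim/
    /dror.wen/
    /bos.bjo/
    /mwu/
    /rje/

/wzim/ — σ1 onset /wz/ (2C), coda /m/ ok → licit
/dror.wen/ — σ1 onset /dr/ (2C), coda /r/ ok; σ2 onset /w/, coda /n/ ok → licit
/bos.bjo/ — σ1 onset /b/, coda /s/ ok; σ2 onset /bj/ (2C), coda /∅/ ok → licit
/mwu/ — σ1 onset /mw/ (2C), coda /∅/ ok → licit
/rje/ — σ1 onset /rj/ (2C), coda /∅/ ok → licit
Licit: /wzim/, /dror.wen/, /bos.bjo/, /mwu/, /rje/ → 5.

5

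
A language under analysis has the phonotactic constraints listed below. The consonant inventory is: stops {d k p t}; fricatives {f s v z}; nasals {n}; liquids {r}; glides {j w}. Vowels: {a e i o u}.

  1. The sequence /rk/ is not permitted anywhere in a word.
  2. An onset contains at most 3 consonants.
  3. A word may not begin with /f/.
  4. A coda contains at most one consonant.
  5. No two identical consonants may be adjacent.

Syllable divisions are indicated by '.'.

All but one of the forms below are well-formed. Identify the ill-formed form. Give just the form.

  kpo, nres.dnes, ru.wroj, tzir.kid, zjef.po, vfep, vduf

tzir.kid

kpo — σ1 onset /kp/ (2C), coda /∅/ ok → well-formed
nres.dnes — σ1 onset /nr/ (2C), coda /s/ ok; σ2 onset /dn/ (2C), coda /s/ ok → well-formed
ru.wroj — σ1 onset /r/, coda /∅/ ok; σ2 onset /wr/ (2C), coda /j/ ok → well-formed
tzir.kid — violates constraint 1: contains banned sequence /rk/ → ill-formed
zjef.po — σ1 onset /zj/ (2C), coda /f/ ok; σ2 onset /p/, coda /∅/ ok → well-formed
vfep — σ1 onset /vf/ (2C), coda /p/ ok → well-formed
vduf — σ1 onset /vd/ (2C), coda /f/ ok → well-formed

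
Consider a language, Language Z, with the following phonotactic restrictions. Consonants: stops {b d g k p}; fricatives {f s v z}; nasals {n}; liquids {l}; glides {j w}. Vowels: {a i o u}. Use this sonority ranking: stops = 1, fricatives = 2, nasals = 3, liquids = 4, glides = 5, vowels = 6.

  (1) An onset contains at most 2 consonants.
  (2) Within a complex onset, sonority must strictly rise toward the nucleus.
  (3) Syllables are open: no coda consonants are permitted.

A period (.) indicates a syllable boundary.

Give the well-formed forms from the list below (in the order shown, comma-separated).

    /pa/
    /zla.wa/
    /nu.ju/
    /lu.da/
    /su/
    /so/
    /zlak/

/pa/, /zla.wa/, /nu.ju/, /lu.da/, /su/, /so/

/pa/ — σ1 onset /p/, coda /∅/ ok → well-formed
/zla.wa/ — σ1 onset /zl/ (2→4 rises), coda /∅/ ok; σ2 onset /w/, coda /∅/ ok → well-formed
/nu.ju/ — σ1 onset /n/, coda /∅/ ok; σ2 onset /j/, coda /∅/ ok → well-formed
/lu.da/ — σ1 onset /l/, coda /∅/ ok; σ2 onset /d/, coda /∅/ ok → well-formed
/su/ — σ1 onset /s/, coda /∅/ ok → well-formed
/so/ — σ1 onset /s/, coda /∅/ ok → well-formed
/zlak/ — violates constraint 3: syllable 1 coda /k/ has 1 consonant (> 0) → ill-formed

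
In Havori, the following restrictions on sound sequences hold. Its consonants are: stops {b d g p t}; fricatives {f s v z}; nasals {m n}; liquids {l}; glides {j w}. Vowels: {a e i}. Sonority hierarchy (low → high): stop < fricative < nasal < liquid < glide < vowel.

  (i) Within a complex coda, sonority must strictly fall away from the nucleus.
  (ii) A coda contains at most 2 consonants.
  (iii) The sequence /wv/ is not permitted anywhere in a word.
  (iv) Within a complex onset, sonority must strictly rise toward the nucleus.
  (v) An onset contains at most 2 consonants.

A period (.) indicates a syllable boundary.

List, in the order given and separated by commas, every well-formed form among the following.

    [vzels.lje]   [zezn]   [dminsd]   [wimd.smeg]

[vzels.lje] — violates constraint (iv): syllable 1 onset /vz/: /v/ (fricative, 2) → /z/ (fricative, 2) does not rise → ill-formed
[zezn] — violates constraint (i): syllable 1 coda /zn/: /z/ (fricative, 2) → /n/ (nasal, 3) does not fall → ill-formed
[dminsd] — violates constraint (ii): syllable 1 coda /nsd/ has 3 consonants (> 2) → ill-formed
[wimd.smeg] — σ1 onset /w/, coda /md/ (3→1 falls) ok; σ2 onset /sm/ (2→3 rises), coda /g/ ok → well-formed

[wimd.smeg]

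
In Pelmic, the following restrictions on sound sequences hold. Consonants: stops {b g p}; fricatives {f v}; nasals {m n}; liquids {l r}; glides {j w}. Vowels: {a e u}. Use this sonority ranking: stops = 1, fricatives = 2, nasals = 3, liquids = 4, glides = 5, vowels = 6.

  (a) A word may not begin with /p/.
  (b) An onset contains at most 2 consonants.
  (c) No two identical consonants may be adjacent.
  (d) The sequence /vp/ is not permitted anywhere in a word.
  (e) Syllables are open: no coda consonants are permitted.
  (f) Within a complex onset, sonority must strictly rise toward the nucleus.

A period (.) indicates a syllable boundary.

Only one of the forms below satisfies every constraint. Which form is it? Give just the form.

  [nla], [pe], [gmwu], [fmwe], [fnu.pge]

[nla] — σ1 onset /nl/ (3→4 rises), coda /∅/ ok → well-formed
[pe] — violates constraint (a): word begins with /p/ → ill-formed
[gmwu] — violates constraint (b): syllable 1 onset /gmw/ has 3 consonants (> 2) → ill-formed
[fmwe] — violates constraint (b): syllable 1 onset /fmw/ has 3 consonants (> 2) → ill-formed
[fnu.pge] — violates constraint (f): syllable 2 onset /pg/: /p/ (stop, 1) → /g/ (stop, 1) does not rise → ill-formed

[nla]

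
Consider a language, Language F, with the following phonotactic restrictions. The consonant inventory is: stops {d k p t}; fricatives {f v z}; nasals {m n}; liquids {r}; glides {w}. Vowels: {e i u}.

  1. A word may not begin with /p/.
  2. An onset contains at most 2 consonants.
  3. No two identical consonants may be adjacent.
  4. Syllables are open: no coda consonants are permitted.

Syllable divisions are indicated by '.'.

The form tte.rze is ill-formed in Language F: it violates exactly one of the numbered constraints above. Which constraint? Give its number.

3

tte.rze: adjacent identical consonants /tt/.
This is a violation of constraint 3: "No two identical consonants may be adjacent."
The remaining constraints (1, 2, 4) are satisfied.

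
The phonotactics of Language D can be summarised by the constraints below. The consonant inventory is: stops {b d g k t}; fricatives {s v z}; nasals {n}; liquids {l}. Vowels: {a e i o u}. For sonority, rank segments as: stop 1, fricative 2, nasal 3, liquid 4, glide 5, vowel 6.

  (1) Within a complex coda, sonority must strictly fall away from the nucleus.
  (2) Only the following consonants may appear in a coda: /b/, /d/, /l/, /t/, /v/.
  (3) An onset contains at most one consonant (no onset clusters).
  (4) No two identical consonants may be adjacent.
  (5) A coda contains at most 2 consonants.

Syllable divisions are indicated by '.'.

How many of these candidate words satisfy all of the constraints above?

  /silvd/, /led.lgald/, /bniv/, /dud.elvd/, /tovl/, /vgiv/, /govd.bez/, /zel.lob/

/silvd/ — violates constraint 5: syllable 1 coda /lvd/ has 3 consonants (> 2) → illicit
/led.lgald/ — violates constraint 3: syllable 2 onset /lg/ has 2 consonants (> 1) → illicit
/bniv/ — violates constraint 3: syllable 1 onset /bn/ has 2 consonants (> 1) → illicit
/dud.elvd/ — violates constraint 5: syllable 2 coda /lvd/ has 3 consonants (> 2) → illicit
/tovl/ — violates constraint 1: syllable 1 coda /vl/: /v/ (fricative, 2) → /l/ (liquid, 4) does not fall → illicit
/vgiv/ — violates constraint 3: syllable 1 onset /vg/ has 2 consonants (> 1) → illicit
/govd.bez/ — violates constraint 2: syllable 2 coda contains /z/, which is not a licensed coda consonant → illicit
/zel.lob/ — violates constraint 4: adjacent identical consonants /ll/ → illicit
No form is licit → 0.

0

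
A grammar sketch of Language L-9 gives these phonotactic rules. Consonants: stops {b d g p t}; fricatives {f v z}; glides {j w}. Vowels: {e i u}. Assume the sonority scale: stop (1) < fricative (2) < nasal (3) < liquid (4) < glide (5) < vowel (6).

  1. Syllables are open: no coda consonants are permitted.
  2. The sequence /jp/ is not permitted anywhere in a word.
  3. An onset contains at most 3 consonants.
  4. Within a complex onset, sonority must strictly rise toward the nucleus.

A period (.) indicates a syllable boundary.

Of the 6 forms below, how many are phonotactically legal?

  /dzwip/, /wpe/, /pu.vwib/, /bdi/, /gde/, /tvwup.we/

/dzwip/ — violates constraint 1: syllable 1 coda /p/ has 1 consonant (> 0) → phonotactically illegal
/wpe/ — violates constraint 4: syllable 1 onset /wp/: /w/ (glide, 5) → /p/ (stop, 1) does not rise → phonotactically illegal
/pu.vwib/ — violates constraint 1: syllable 2 coda /b/ has 1 consonant (> 0) → phonotactically illegal
/bdi/ — violates constraint 4: syllable 1 onset /bd/: /b/ (stop, 1) → /d/ (stop, 1) does not rise → phonotactically illegal
/gde/ — violates constraint 4: syllable 1 onset /gd/: /g/ (stop, 1) → /d/ (stop, 1) does not rise → phonotactically illegal
/tvwup.we/ — violates constraint 1: syllable 1 coda /p/ has 1 consonant (> 0) → phonotactically illegal
No form is phonotactically legal → 0.

0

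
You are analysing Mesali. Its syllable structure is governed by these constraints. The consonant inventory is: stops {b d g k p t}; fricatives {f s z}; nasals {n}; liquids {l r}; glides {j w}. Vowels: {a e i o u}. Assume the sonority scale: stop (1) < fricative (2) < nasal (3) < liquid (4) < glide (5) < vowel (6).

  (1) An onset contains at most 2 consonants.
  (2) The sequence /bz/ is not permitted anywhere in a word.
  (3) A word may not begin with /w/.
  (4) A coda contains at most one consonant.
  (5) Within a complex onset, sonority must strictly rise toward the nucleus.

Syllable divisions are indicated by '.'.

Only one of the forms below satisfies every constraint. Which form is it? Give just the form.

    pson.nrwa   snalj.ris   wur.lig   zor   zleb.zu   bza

pson.nrwa — violates constraint 1: syllable 2 onset /nrw/ has 3 consonants (> 2) → not permitted
snalj.ris — violates constraint 4: syllable 1 coda /lj/ has 2 consonants (> 1) → not permitted
wur.lig — violates constraint 3: word begins with /w/ → not permitted
zor — σ1 onset /z/, coda /r/ ok → permitted
zleb.zu — violates constraint 2: contains banned sequence /bz/ → not permitted
bza — violates constraint 2: contains banned sequence /bz/ → not permitted

zor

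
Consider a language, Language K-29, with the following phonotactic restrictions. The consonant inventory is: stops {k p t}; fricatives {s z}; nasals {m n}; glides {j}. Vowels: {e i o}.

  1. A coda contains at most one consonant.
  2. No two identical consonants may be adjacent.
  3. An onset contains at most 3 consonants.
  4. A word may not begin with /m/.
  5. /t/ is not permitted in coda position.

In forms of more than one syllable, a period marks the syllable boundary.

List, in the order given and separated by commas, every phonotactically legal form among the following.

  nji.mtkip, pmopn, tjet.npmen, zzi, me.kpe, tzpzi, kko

nji.mtkip

nji.mtkip — σ1 onset /nj/ (2C), coda /∅/ ok; σ2 onset /mtk/ (3C), coda /p/ ok → phonotactically legal
pmopn — violates constraint 1: syllable 1 coda /pn/ has 2 consonants (> 1) → phonotactically illegal
tjet.npmen — violates constraint 5: syllable 1 coda contains /t/ → phonotactically illegal
zzi — violates constraint 2: adjacent identical consonants /zz/ → phonotactically illegal
me.kpe — violates constraint 4: word begins with /m/ → phonotactically illegal
tzpzi — violates constraint 3: syllable 1 onset /tzpz/ has 4 consonants (> 3) → phonotactically illegal
kko — violates constraint 2: adjacent identical consonants /kk/ → phonotactically illegal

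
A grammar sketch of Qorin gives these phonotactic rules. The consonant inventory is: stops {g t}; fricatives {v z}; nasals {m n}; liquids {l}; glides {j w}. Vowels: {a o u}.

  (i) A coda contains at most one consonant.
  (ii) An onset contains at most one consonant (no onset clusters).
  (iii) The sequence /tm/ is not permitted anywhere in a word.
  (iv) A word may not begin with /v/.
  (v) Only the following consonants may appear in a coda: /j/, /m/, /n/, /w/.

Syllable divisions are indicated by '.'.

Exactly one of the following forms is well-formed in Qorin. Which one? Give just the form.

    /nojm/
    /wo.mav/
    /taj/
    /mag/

/taj/

/nojm/ — violates constraint (i): syllable 1 coda /jm/ has 2 consonants (> 1) → ill-formed
/wo.mav/ — violates constraint (v): syllable 2 coda contains /v/, which is not a licensed coda consonant → ill-formed
/taj/ — σ1 onset /t/, coda /j/ ok → well-formed
/mag/ — violates constraint (v): syllable 1 coda contains /g/, which is not a licensed coda consonant → ill-formed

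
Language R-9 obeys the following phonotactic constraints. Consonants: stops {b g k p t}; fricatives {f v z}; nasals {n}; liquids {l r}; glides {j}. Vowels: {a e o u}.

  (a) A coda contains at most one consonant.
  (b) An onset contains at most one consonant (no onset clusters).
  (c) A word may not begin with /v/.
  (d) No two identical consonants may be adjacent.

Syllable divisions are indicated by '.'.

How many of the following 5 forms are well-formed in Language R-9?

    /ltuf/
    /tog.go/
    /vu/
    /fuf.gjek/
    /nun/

1

/ltuf/ — violates constraint (b): syllable 1 onset /lt/ has 2 consonants (> 1) → ill-formed
/tog.go/ — violates constraint (d): adjacent identical consonants /gg/ → ill-formed
/vu/ — violates constraint (c): word begins with /v/ → ill-formed
/fuf.gjek/ — violates constraint (b): syllable 2 onset /gj/ has 2 consonants (> 1) → ill-formed
/nun/ — σ1 onset /n/, coda /n/ ok → well-formed
Well-formed: /nun/ → 1.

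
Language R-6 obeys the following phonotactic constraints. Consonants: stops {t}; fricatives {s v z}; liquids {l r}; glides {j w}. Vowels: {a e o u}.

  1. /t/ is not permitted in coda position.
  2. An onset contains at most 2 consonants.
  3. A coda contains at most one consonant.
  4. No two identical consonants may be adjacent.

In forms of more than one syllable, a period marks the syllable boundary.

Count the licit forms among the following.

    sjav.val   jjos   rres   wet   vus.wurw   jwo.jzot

sjav.val — violates constraint 4: adjacent identical consonants /vv/ → illicit
jjos — violates constraint 4: adjacent identical consonants /jj/ → illicit
rres — violates constraint 4: adjacent identical consonants /rr/ → illicit
wet — violates constraint 1: syllable 1 coda contains /t/ → illicit
vus.wurw — violates constraint 3: syllable 2 coda /rw/ has 2 consonants (> 1) → illicit
jwo.jzot — violates constraint 1: syllable 2 coda contains /t/ → illicit
No form is licit → 0.

0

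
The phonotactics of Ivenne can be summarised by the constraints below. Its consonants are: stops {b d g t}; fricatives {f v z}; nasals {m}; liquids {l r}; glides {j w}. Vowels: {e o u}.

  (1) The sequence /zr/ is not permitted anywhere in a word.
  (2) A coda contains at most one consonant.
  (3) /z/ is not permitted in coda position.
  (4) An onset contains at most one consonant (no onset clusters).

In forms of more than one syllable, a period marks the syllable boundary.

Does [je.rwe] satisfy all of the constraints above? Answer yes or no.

[je.rwe] — violates constraint 4: syllable 2 onset /rw/ has 2 consonants (> 1) → ill-formed

no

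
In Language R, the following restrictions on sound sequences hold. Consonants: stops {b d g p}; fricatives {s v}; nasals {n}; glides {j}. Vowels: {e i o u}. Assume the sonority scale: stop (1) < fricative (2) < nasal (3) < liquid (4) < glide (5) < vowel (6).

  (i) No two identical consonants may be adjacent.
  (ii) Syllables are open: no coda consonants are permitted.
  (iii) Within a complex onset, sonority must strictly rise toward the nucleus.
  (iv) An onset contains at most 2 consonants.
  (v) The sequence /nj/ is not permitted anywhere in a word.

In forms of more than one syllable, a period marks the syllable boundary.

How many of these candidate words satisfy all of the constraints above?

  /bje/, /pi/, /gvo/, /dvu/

4

/bje/ — σ1 onset /bj/ (1→5 rises), coda /∅/ ok → well-formed
/pi/ — σ1 onset /p/, coda /∅/ ok → well-formed
/gvo/ — σ1 onset /gv/ (1→2 rises), coda /∅/ ok → well-formed
/dvu/ — σ1 onset /dv/ (1→2 rises), coda /∅/ ok → well-formed
Well-formed: /bje/, /pi/, /gvo/, /dvu/ → 4.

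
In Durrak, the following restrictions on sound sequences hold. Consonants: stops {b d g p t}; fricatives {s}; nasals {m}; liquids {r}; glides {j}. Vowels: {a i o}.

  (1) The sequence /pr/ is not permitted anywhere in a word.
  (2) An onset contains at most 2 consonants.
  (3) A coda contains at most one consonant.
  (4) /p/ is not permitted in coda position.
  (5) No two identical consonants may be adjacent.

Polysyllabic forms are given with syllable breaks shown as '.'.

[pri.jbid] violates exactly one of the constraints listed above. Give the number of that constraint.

[pri.jbid]: contains banned sequence /pr/.
This is a violation of constraint 1: "The sequence /pr/ is not permitted anywhere in a word."
The remaining constraints (2, 3, 4, 5) are satisfied.

1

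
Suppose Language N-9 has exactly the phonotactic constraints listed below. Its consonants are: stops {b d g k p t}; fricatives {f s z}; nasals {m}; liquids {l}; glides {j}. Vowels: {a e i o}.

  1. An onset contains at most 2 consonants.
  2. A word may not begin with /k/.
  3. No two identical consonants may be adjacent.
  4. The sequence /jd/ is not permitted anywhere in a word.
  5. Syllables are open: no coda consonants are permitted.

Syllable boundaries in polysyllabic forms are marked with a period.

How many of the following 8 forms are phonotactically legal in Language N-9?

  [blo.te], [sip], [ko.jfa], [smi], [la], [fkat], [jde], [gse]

[blo.te] — σ1 onset /bl/ (2C), coda /∅/ ok; σ2 onset /t/, coda /∅/ ok → phonotactically legal
[sip] — violates constraint 5: syllable 1 coda /p/ has 1 consonant (> 0) → phonotactically illegal
[ko.jfa] — violates constraint 2: word begins with /k/ → phonotactically illegal
[smi] — σ1 onset /sm/ (2C), coda /∅/ ok → phonotactically legal
[la] — σ1 onset /l/, coda /∅/ ok → phonotactically legal
[fkat] — violates constraint 5: syllable 1 coda /t/ has 1 consonant (> 0) → phonotactically illegal
[jde] — violates constraint 4: contains banned sequence /jd/ → phonotactically illegal
[gse] — σ1 onset /gs/ (2C), coda /∅/ ok → phonotactically legal
Phonotactically legal: [blo.te], [smi], [la], [gse] → 4.

4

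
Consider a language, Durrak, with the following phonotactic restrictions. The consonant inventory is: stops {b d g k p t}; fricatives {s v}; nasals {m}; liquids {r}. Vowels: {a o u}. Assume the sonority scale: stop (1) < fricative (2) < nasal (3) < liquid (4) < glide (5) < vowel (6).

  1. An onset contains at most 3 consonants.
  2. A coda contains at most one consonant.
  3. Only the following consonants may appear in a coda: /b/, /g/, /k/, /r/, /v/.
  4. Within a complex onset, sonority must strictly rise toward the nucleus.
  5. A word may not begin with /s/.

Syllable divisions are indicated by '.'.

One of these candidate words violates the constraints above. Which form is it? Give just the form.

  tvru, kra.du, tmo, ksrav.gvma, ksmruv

ksmruv

tvru — σ1 onset /tvr/ (1→2→4 rises), coda /∅/ ok → permitted
kra.du — σ1 onset /kr/ (1→4 rises), coda /∅/ ok; σ2 onset /d/, coda /∅/ ok → permitted
tmo — σ1 onset /tm/ (1→3 rises), coda /∅/ ok → permitted
ksrav.gvma — σ1 onset /ksr/ (1→2→4 rises), coda /v/ ok; σ2 onset /gvm/ (1→2→3 rises), coda /∅/ ok → permitted
ksmruv — violates constraint 1: syllable 1 onset /ksmr/ has 4 consonants (> 3) → not permitted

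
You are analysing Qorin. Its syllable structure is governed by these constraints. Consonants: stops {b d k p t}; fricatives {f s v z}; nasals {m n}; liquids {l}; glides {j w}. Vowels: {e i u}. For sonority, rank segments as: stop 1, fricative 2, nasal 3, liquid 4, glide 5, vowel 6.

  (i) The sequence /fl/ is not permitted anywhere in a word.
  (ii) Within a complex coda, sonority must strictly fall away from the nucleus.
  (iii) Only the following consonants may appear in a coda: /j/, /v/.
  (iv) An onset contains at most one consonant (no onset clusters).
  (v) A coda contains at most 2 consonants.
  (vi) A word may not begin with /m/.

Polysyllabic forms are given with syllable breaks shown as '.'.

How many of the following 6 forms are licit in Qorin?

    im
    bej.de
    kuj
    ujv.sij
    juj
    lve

4

im — violates constraint (iii): syllable 1 coda contains /m/, which is not a licensed coda consonant → illicit
bej.de — σ1 onset /b/, coda /j/ ok; σ2 onset /d/, coda /∅/ ok → licit
kuj — σ1 onset /k/, coda /j/ ok → licit
ujv.sij — σ1 onset /∅/, coda /jv/ (5→2 falls) ok; σ2 onset /s/, coda /j/ ok → licit
juj — σ1 onset /j/, coda /j/ ok → licit
lve — violates constraint (iv): syllable 1 onset /lv/ has 2 consonants (> 1) → illicit
Licit: bej.de, kuj, ujv.sij, juj → 4.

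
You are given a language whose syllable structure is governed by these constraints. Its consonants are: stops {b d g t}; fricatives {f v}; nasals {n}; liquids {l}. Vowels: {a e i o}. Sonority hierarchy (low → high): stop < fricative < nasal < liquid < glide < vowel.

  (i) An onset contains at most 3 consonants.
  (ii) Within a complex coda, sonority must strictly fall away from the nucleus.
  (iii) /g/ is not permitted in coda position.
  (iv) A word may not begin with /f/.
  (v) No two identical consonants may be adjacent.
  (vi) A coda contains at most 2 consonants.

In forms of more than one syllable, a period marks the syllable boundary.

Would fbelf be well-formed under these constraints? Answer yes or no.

fbelf — violates constraint (iv): word begins with /f/ → ill-formed

no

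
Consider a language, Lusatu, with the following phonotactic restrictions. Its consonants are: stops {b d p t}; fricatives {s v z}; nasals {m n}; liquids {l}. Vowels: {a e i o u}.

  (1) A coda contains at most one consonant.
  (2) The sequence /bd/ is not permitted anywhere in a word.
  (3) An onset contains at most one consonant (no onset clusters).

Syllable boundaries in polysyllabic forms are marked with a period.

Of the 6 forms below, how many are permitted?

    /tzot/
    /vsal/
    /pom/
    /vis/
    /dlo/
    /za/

3

/tzot/ — violates constraint 3: syllable 1 onset /tz/ has 2 consonants (> 1) → not permitted
/vsal/ — violates constraint 3: syllable 1 onset /vs/ has 2 consonants (> 1) → not permitted
/pom/ — σ1 onset /p/, coda /m/ ok → permitted
/vis/ — σ1 onset /v/, coda /s/ ok → permitted
/dlo/ — violates constraint 3: syllable 1 onset /dl/ has 2 consonants (> 1) → not permitted
/za/ — σ1 onset /z/, coda /∅/ ok → permitted
Permitted: /pom/, /vis/, /za/ → 3.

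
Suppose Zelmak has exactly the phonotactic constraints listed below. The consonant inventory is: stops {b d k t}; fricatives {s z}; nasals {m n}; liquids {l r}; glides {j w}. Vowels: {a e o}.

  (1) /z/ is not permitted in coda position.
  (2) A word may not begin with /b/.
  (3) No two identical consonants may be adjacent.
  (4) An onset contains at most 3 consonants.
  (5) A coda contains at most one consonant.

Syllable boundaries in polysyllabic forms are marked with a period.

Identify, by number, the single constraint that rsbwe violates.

4

rsbwe: syllable 1 onset /rsbw/ has 4 consonants (> 3).
This is a violation of constraint 4: "An onset contains at most 3 consonants."
The remaining constraints (1, 2, 3, 5) are satisfied.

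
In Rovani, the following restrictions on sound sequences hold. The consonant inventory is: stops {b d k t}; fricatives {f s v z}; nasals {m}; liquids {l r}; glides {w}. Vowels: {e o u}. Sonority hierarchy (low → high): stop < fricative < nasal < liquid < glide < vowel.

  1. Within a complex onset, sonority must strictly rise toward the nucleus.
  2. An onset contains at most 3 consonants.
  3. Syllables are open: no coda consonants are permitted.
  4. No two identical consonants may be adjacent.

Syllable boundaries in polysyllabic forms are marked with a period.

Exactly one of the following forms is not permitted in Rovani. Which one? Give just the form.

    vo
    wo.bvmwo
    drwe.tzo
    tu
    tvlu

vo — σ1 onset /v/, coda /∅/ ok → permitted
wo.bvmwo — violates constraint 2: syllable 2 onset /bvmw/ has 4 consonants (> 3) → not permitted
drwe.tzo — σ1 onset /drw/ (1→4→5 rises), coda /∅/ ok; σ2 onset /tz/ (1→2 rises), coda /∅/ ok → permitted
tu — σ1 onset /t/, coda /∅/ ok → permitted
tvlu — σ1 onset /tvl/ (1→2→4 rises), coda /∅/ ok → permitted

wo.bvmwo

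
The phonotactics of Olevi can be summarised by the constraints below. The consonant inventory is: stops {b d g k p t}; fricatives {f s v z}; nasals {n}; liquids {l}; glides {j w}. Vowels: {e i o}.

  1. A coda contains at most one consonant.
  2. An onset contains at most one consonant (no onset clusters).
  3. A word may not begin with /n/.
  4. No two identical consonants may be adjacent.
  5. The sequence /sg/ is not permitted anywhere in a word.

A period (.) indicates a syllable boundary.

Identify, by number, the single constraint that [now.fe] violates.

[now.fe]: word begins with /n/.
This is a violation of constraint 3: "A word may not begin with /n/."
The remaining constraints (1, 2, 4, 5) are satisfied.

3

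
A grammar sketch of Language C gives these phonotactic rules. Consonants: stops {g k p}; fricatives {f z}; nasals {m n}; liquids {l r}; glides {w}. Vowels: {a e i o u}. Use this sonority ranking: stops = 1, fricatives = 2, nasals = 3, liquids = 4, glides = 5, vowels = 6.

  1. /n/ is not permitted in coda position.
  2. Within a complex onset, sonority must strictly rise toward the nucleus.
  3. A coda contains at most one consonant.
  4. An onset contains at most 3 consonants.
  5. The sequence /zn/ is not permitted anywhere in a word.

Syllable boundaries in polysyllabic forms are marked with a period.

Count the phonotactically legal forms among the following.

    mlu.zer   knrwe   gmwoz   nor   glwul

mlu.zer — σ1 onset /ml/ (3→4 rises), coda /∅/ ok; σ2 onset /z/, coda /r/ ok → phonotactically legal
knrwe — violates constraint 4: syllable 1 onset /knrw/ has 4 consonants (> 3) → phonotactically illegal
gmwoz — σ1 onset /gmw/ (1→3→5 rises), coda /z/ ok → phonotactically legal
nor — σ1 onset /n/, coda /r/ ok → phonotactically legal
glwul — σ1 onset /glw/ (1→4→5 rises), coda /l/ ok → phonotactically legal
Phonotactically legal: mlu.zer, gmwoz, nor, glwul → 4.

4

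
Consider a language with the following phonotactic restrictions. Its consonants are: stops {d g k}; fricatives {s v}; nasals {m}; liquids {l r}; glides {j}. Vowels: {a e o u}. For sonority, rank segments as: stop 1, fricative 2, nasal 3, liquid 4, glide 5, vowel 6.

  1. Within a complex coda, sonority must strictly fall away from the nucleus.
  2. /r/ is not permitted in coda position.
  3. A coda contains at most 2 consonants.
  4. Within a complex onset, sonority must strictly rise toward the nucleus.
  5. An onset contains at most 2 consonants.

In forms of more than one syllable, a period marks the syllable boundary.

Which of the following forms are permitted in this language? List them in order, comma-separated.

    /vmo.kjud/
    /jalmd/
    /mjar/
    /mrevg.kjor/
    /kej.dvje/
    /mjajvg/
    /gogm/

/vmo.kjud/

/vmo.kjud/ — σ1 onset /vm/ (2→3 rises), coda /∅/ ok; σ2 onset /kj/ (1→5 rises), coda /d/ ok → permitted
/jalmd/ — violates constraint 3: syllable 1 coda /lmd/ has 3 consonants (> 2) → not permitted
/mjar/ — violates constraint 2: syllable 1 coda contains /r/ → not permitted
/mrevg.kjor/ — violates constraint 2: syllable 2 coda contains /r/ → not permitted
/kej.dvje/ — violates constraint 5: syllable 2 onset /dvj/ has 3 consonants (> 2) → not permitted
/mjajvg/ — violates constraint 3: syllable 1 coda /jvg/ has 3 consonants (> 2) → not permitted
/gogm/ — violates constraint 1: syllable 1 coda /gm/: /g/ (stop, 1) → /m/ (nasal, 3) does not fall → not permitted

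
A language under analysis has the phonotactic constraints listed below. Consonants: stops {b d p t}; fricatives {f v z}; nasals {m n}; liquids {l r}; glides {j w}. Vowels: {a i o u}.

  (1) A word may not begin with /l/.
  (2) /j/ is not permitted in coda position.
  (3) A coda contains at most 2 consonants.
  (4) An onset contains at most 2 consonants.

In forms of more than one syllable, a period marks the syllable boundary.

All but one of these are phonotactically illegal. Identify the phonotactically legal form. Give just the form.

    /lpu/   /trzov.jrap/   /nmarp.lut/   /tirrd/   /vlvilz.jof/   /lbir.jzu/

/lpu/ — violates constraint 1: word begins with /l/ → phonotactically illegal
/trzov.jrap/ — violates constraint 4: syllable 1 onset /trz/ has 3 consonants (> 2) → phonotactically illegal
/nmarp.lut/ — σ1 onset /nm/ (2C), coda /rp/ (2C) ok; σ2 onset /l/, coda /t/ ok → phonotactically legal
/tirrd/ — violates constraint 3: syllable 1 coda /rrd/ has 3 consonants (> 2) → phonotactically illegal
/vlvilz.jof/ — violates constraint 4: syllable 1 onset /vlv/ has 3 consonants (> 2) → phonotactically illegal
/lbir.jzu/ — violates constraint 1: word begins with /l/ → phonotactically illegal

/nmarp.lut/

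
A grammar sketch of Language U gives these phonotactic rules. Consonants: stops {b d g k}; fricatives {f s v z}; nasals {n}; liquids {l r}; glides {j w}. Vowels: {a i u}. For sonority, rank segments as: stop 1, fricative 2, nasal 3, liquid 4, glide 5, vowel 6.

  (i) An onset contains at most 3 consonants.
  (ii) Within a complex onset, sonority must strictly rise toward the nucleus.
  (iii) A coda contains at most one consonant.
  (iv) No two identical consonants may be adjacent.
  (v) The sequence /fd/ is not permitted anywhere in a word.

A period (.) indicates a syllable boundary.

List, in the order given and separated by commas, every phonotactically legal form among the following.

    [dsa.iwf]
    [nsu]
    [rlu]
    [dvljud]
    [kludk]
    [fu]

[fu]

[dsa.iwf] — violates constraint (iii): syllable 2 coda /wf/ has 2 consonants (> 1) → phonotactically illegal
[nsu] — violates constraint (ii): syllable 1 onset /ns/: /n/ (nasal, 3) → /s/ (fricative, 2) does not rise → phonotactically illegal
[rlu] — violates constraint (ii): syllable 1 onset /rl/: /r/ (liquid, 4) → /l/ (liquid, 4) does not rise → phonotactically illegal
[dvljud] — violates constraint (i): syllable 1 onset /dvlj/ has 4 consonants (> 3) → phonotactically illegal
[kludk] — violates constraint (iii): syllable 1 coda /dk/ has 2 consonants (> 1) → phonotactically illegal
[fu] — σ1 onset /f/, coda /∅/ ok → phonotactically legal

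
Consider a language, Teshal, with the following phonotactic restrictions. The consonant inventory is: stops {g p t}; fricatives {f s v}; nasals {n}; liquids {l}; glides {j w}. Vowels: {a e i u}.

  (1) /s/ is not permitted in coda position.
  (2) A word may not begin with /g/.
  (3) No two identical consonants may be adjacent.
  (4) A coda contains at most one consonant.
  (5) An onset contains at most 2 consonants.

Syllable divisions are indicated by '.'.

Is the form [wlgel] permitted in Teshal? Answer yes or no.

[wlgel] — violates constraint 5: syllable 1 onset /wlg/ has 3 consonants (> 2) → not permitted

no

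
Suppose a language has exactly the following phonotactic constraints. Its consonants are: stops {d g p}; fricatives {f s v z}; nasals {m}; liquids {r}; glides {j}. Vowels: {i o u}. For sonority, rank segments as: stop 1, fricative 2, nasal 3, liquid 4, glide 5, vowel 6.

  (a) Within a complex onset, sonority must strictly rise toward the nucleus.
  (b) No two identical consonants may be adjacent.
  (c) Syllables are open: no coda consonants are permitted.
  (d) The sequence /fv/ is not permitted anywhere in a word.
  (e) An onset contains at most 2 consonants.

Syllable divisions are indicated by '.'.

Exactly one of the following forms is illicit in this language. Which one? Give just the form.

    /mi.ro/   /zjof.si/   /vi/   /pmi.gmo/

/zjof.si/

/mi.ro/ — σ1 onset /m/, coda /∅/ ok; σ2 onset /r/, coda /∅/ ok → licit
/zjof.si/ — violates constraint (c): syllable 1 coda /f/ has 1 consonant (> 0) → illicit
/vi/ — σ1 onset /v/, coda /∅/ ok → licit
/pmi.gmo/ — σ1 onset /pm/ (1→3 rises), coda /∅/ ok; σ2 onset /gm/ (1→3 rises), coda /∅/ ok → licit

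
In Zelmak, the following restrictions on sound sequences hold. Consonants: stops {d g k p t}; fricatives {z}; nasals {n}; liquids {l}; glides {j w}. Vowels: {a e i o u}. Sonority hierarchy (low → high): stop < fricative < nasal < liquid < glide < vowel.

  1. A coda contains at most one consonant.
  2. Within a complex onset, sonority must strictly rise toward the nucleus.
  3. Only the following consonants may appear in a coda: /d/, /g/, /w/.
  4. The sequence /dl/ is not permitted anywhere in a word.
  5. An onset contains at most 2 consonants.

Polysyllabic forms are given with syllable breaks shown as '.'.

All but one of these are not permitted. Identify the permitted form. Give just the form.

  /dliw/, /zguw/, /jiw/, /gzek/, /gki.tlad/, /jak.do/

/dliw/ — violates constraint 4: contains banned sequence /dl/ → not permitted
/zguw/ — violates constraint 2: syllable 1 onset /zg/: /z/ (fricative, 2) → /g/ (stop, 1) does not rise → not permitted
/jiw/ — σ1 onset /j/, coda /w/ ok → permitted
/gzek/ — violates constraint 3: syllable 1 coda contains /k/, which is not a licensed coda consonant → not permitted
/gki.tlad/ — violates constraint 2: syllable 1 onset /gk/: /g/ (stop, 1) → /k/ (stop, 1) does not rise → not permitted
/jak.do/ — violates constraint 3: syllable 1 coda contains /k/, which is not a licensed coda consonant → not permitted

/jiw/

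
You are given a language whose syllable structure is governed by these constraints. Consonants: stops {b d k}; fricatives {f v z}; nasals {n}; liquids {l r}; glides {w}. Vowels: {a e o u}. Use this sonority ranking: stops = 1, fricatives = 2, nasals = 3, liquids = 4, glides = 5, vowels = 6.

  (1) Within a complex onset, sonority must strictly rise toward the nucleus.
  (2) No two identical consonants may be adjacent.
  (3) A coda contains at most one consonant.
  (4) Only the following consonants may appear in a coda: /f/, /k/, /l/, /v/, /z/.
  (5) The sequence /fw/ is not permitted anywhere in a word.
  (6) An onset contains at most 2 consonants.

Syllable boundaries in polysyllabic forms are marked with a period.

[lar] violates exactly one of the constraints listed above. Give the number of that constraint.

[lar]: syllable 1 coda contains /r/, which is not a licensed coda consonant.
This is a violation of constraint 4: "Only the following consonants may appear in a coda: /f/, /k/, /l/, /v/, /z/."
The remaining constraints (1, 2, 3, 5, 6) are satisfied.

4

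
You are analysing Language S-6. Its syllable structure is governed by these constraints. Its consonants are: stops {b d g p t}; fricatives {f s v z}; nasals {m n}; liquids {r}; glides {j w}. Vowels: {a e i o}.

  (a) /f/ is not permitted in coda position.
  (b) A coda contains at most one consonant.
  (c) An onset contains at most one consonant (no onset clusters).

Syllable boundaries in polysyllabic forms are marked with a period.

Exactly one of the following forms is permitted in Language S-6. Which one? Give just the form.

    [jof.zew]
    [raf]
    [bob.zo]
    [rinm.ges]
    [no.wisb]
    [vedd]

[jof.zew] — violates constraint (a): syllable 1 coda contains /f/ → not permitted
[raf] — violates constraint (a): syllable 1 coda contains /f/ → not permitted
[bob.zo] — σ1 onset /b/, coda /b/ ok; σ2 onset /z/, coda /∅/ ok → permitted
[rinm.ges] — violates constraint (b): syllable 1 coda /nm/ has 2 consonants (> 1) → not permitted
[no.wisb] — violates constraint (b): syllable 2 coda /sb/ has 2 consonants (> 1) → not permitted
[vedd] — violates constraint (b): syllable 1 coda /dd/ has 2 consonants (> 1) → not permitted

[bob.zo]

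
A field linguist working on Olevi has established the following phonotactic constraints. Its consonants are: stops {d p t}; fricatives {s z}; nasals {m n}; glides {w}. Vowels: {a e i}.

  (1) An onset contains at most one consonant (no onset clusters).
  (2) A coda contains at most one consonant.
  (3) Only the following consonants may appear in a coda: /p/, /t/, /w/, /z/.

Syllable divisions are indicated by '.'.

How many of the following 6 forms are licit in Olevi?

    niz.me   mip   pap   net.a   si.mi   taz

6

niz.me — σ1 onset /n/, coda /z/ ok; σ2 onset /m/, coda /∅/ ok → licit
mip — σ1 onset /m/, coda /p/ ok → licit
pap — σ1 onset /p/, coda /p/ ok → licit
net.a — σ1 onset /n/, coda /t/ ok; σ2 onset /∅/, coda /∅/ ok → licit
si.mi — σ1 onset /s/, coda /∅/ ok; σ2 onset /m/, coda /∅/ ok → licit
taz — σ1 onset /t/, coda /z/ ok → licit
Licit: niz.me, mip, pap, net.a, si.mi, taz → 6.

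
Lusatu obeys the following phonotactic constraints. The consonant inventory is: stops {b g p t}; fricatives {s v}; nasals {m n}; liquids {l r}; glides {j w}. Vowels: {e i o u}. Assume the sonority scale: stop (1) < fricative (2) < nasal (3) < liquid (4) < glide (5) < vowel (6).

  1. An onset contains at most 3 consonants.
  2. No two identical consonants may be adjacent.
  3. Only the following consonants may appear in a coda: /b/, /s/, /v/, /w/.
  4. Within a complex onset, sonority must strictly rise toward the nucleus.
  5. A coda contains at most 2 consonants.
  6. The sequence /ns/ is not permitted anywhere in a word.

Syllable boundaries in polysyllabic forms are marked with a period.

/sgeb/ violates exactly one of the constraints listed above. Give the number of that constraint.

4

/sgeb/: syllable 1 onset /sg/: /s/ (fricative, 2) → /g/ (stop, 1) does not rise.
This is a violation of constraint 4: "Within a complex onset, sonority must strictly rise toward the nucleus."
The remaining constraints (1, 2, 3, 5, 6) are satisfied.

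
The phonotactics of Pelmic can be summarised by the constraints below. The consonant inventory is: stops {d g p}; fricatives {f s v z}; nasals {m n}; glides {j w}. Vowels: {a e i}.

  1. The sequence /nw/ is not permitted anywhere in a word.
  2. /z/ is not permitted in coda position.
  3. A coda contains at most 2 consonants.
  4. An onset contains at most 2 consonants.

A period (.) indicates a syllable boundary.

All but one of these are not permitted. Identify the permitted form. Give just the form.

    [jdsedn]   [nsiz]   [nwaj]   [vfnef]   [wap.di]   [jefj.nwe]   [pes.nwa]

[wap.di]

[jdsedn] — violates constraint 4: syllable 1 onset /jds/ has 3 consonants (> 2) → not permitted
[nsiz] — violates constraint 2: syllable 1 coda contains /z/ → not permitted
[nwaj] — violates constraint 1: contains banned sequence /nw/ → not permitted
[vfnef] — violates constraint 4: syllable 1 onset /vfn/ has 3 consonants (> 2) → not permitted
[wap.di] — σ1 onset /w/, coda /p/ ok; σ2 onset /d/, coda /∅/ ok → permitted
[jefj.nwe] — violates constraint 1: contains banned sequence /nw/ → not permitted
[pes.nwa] — violates constraint 1: contains banned sequence /nw/ → not permitted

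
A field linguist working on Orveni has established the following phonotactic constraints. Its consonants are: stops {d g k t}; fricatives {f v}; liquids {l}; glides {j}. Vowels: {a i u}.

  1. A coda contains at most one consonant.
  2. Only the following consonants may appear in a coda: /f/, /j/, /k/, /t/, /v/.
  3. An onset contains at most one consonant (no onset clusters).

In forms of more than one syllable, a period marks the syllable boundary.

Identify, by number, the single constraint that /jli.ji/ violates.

/jli.ji/: syllable 1 onset /jl/ has 2 consonants (> 1).
This is a violation of constraint 3: "An onset contains at most one consonant (no onset clusters)."
The remaining constraints (1, 2) are satisfied.

3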